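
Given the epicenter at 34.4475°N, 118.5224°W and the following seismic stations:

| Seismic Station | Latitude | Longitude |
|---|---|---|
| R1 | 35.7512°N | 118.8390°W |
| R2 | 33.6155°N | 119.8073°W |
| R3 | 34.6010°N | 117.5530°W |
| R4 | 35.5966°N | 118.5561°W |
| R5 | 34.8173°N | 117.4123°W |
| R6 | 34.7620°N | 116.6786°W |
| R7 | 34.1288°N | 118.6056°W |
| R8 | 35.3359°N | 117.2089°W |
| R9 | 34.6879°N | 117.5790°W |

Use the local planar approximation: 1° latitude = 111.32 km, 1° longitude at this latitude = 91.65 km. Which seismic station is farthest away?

R6

Distances from 34.4475°N, 118.5224°W:
R1: √((1.3037·111.32)² + (-0.3166·91.65)²) = √(21062.102714 + 841.950889) = 148.0002 km
R2: √((-0.8320·111.32)² + (-1.2849·91.65)²) = √(8578.138381 + 13867.673140) = 149.8193 km
R3: √((0.1535·111.32)² + (0.9694·91.65)²) = √(291.986757 + 7893.524647) = 90.4738 km
R4: √((1.1491·111.32)² + (-0.0337·91.65)²) = √(16362.966627 + 9.539481) = 127.9551 km
R5: √((0.3698·111.32)² + (1.1101·91.65)²) = √(1694.650753 + 10351.162915) = 109.7534 km
R6: √((0.3145·111.32)² + (1.8438·91.65)²) = √(1225.709903 + 28555.683507) = 172.5729 km
R7: √((-0.3187·111.32)² + (-0.0832·91.65)²) = √(1258.666062 + 58.144895) = 36.2879 km
R8: √((0.8884·111.32)² + (1.3135·91.65)²) = √(9780.554897 + 14491.892134) = 155.7962 km
R9: √((0.2404·111.32)² + (0.9434·91.65)²) = √(716.168676 + 7475.782928) = 90.5094 km
Maximum: R6 at 172.5729 km.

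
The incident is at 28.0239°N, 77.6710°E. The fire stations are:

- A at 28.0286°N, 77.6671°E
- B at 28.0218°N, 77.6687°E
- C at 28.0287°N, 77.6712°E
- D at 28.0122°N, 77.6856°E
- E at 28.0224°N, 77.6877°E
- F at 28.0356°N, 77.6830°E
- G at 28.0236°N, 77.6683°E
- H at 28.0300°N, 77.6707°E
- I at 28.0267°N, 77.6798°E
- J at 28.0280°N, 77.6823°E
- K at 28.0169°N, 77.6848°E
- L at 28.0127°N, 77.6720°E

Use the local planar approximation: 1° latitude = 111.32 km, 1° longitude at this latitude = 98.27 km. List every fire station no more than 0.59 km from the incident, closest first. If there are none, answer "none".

Distances from 28.0239°N, 77.6710°E:
A: 0.6486 km
B: 0.3252 km
C: 0.5347 km
D: 1.9377 km
E: 1.6496 km
F: 1.7570 km
G: 0.2674 km
H: 0.6797 km
I: 0.9192 km
J: 1.2006 km
K: 1.5641 km
L: 1.2507 km
Threshold 0.59 km: G (0.2674 km), B (0.3252 km), C (0.5347 km) are within range.

G, B, C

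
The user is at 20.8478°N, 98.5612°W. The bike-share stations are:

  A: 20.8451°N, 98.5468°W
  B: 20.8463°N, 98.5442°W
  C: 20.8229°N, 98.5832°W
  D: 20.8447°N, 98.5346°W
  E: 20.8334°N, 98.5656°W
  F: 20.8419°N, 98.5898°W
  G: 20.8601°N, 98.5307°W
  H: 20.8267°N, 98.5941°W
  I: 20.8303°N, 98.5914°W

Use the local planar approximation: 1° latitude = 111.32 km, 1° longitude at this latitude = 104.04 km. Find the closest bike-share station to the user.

Distances from 20.8478°N, 98.5612°W:
A: 1.5280 km
B: 1.7765 km
C: 3.5947 km
D: 2.7889 km
E: 1.6671 km
F: 3.0472 km
G: 3.4560 km
H: 4.1513 km
I: 3.6969 km
Minimum: A at 1.5280 km.

A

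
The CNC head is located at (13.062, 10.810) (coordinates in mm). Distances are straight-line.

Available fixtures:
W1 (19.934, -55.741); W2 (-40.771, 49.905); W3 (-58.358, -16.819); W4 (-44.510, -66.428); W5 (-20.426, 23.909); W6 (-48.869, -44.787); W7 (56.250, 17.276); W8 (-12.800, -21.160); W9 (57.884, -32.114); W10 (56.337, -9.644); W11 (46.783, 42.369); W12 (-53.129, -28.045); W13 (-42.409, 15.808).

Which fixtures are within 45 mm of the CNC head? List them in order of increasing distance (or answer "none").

W5, W8, W7

Distances from (13.062, 10.810):
W1: 66.905 mm
W2: 66.531 mm
W3: 76.578 mm
W4: 96.334 mm
W5: 35.959 mm
W6: 83.225 mm
W7: 43.669 mm
W8: 41.121 mm
W9: 62.060 mm
W10: 47.865 mm
W11: 46.185 mm
W12: 76.753 mm
W13: 55.696 mm
Threshold 45 mm: W5 (35.959 mm), W8 (41.121 mm), W7 (43.669 mm) are within range.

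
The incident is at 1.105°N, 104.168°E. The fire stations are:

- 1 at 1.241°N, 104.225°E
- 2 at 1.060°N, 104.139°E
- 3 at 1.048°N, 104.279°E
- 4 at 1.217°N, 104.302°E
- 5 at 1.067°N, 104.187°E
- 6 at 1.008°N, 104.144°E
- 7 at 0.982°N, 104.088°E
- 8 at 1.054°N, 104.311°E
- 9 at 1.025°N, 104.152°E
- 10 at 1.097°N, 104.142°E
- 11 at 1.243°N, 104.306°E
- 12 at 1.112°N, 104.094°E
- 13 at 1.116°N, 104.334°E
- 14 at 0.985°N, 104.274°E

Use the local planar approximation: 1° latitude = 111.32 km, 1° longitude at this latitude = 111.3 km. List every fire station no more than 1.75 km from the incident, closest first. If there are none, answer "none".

none

Distances from 1.105°N, 104.168°E:
1: √((0.136·111.32)² + (0.057·111.3)²) = √(229.20507 + 40.24760) = 16.415 km
2: √((-0.045·111.32)² + (-0.029·111.3)²) = √(25.09409 + 10.41805) = 5.959 km
3: √((-0.057·111.32)² + (0.111·111.3)²) = √(40.26207 + 152.62873) = 13.889 km
4: √((0.112·111.32)² + (0.134·111.3)²) = √(155.44703 + 222.43336) = 19.439 km
5: √((-0.038·111.32)² + (0.019·111.3)²) = √(17.89425 + 4.47196) = 4.729 km
6: √((-0.097·111.32)² + (-0.024·111.3)²) = √(116.59767 + 7.13531) = 11.124 km
7: √((-0.123·111.32)² + (-0.080·111.3)²) = √(187.48072 + 79.28122) = 16.333 km
8: √((-0.051·111.32)² + (0.143·111.3)²) = √(32.23196 + 253.31587) = 16.898 km
9: √((-0.080·111.32)² + (-0.016·111.3)²) = √(79.30971 + 3.17125) = 9.082 km
10: √((-0.008·111.32)² + (-0.026·111.3)²) = √(0.79310 + 8.37408) = 3.028 km
11: √((0.138·111.32)² + (0.138·111.3)²) = √(235.99596 + 235.91117) = 21.723 km
12: √((0.007·111.32)² + (-0.074·111.3)²) = √(0.60721 + 67.83499) = 8.273 km
13: √((0.011·111.32)² + (0.166·111.3)²) = √(1.49945 + 341.35519) = 18.516 km
14: √((-0.120·111.32)² + (0.106·111.3)²) = √(178.44685 + 139.18808) = 17.822 km
Threshold 1.75 km: none within range.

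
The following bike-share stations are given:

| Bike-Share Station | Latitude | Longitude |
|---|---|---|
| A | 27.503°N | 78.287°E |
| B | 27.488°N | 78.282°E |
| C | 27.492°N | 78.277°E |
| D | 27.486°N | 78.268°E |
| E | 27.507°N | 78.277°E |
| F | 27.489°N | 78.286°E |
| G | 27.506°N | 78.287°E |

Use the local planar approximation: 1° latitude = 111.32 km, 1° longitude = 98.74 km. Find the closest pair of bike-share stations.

Pairwise distances:
A–B: √((-0.015·111.32)² + (-0.005·98.74)²) = √(2.78823 + 0.24374) = 1.741 km
A–C: √((-0.011·111.32)² + (-0.010·98.74)²) = √(1.49945 + 0.97496) = 1.573 km
A–D: √((-0.017·111.32)² + (-0.019·98.74)²) = √(3.58133 + 3.51960) = 2.665 km
A–E: √((0.004·111.32)² + (-0.010·98.74)²) = √(0.19827 + 0.97496) = 1.083 km
A–F: √((-0.014·111.32)² + (-0.001·98.74)²) = √(2.42886 + 0.00975) = 1.562 km
A–G: √((0.003·111.32)² + (0.000·98.74)²) = √(0.11153 + 0.00000) = 0.334 km
B–C: √((0.004·111.32)² + (-0.005·98.74)²) = √(0.19827 + 0.24374) = 0.665 km
B–D: √((-0.002·111.32)² + (-0.014·98.74)²) = √(0.04957 + 1.91092) = 1.400 km
B–E: √((0.019·111.32)² + (-0.005·98.74)²) = √(4.47356 + 0.24374) = 2.172 km
B–F: √((0.001·111.32)² + (0.004·98.74)²) = √(0.01239 + 0.15599) = 0.410 km
B–G: √((0.018·111.32)² + (0.005·98.74)²) = √(4.01505 + 0.24374) = 2.064 km
C–D: √((-0.006·111.32)² + (-0.009·98.74)²) = √(0.44612 + 0.78972) = 1.112 km
C–E: √((0.015·111.32)² + (0.000·98.74)²) = √(2.78823 + 0.00000) = 1.670 km
C–F: √((-0.003·111.32)² + (0.009·98.74)²) = √(0.11153 + 0.78972) = 0.949 km
C–G: √((0.014·111.32)² + (0.010·98.74)²) = √(2.42886 + 0.97496) = 1.845 km
D–E: √((0.021·111.32)² + (0.009·98.74)²) = √(5.46493 + 0.78972) = 2.501 km
D–F: √((0.003·111.32)² + (0.018·98.74)²) = √(0.11153 + 3.15887) = 1.808 km
D–G: √((0.020·111.32)² + (0.019·98.74)²) = √(4.95686 + 3.51960) = 2.911 km
E–F: √((-0.018·111.32)² + (0.009·98.74)²) = √(4.01505 + 0.78972) = 2.192 km
E–G: √((-0.001·111.32)² + (0.010·98.74)²) = √(0.01239 + 0.97496) = 0.994 km
F–G: √((0.017·111.32)² + (0.001·98.74)²) = √(3.58133 + 0.00975) = 1.895 km
Closest pair: A–G at 0.334 km.

A and G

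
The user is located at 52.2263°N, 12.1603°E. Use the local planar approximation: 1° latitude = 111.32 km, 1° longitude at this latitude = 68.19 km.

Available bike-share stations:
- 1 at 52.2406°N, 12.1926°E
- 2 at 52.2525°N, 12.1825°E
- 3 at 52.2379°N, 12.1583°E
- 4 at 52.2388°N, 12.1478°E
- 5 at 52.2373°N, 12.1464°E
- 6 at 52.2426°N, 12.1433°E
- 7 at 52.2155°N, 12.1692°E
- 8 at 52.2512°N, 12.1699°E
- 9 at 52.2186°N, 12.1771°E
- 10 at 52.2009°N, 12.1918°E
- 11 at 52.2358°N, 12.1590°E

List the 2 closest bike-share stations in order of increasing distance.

11, 3

Distances from 52.2263°N, 12.1603°E:
1: √((0.0143·111.32)² + (0.0323·68.19)²) = √(2.534069 + 4.851169) = 2.7176 km
2: √((0.0262·111.32)² + (0.0222·68.19)²) = √(8.506462 + 2.291645) = 3.2860 km
3: √((0.0116·111.32)² + (-0.0020·68.19)²) = √(1.667487 + 0.018600) = 1.2985 km
4: √((0.0125·111.32)² + (-0.0125·68.19)²) = √(1.936272 + 0.726543) = 1.6318 km
5: √((0.0110·111.32)² + (-0.0139·68.19)²) = √(1.499449 + 0.898403) = 1.5485 km
6: √((0.0163·111.32)² + (-0.0170·68.19)²) = √(3.292468 + 1.343814) = 2.1532 km
7: √((-0.0108·111.32)² + (0.0089·68.19)²) = √(1.445419 + 0.368317) = 1.3468 km
8: √((0.0249·111.32)² + (0.0096·68.19)²) = √(7.683252 + 0.428533) = 2.8481 km
9: √((-0.0077·111.32)² + (0.0168·68.19)²) = √(0.734730 + 1.312381) = 1.4308 km
10: √((-0.0254·111.32)² + (0.0315·68.19)²) = √(7.994915 + 4.613840) = 3.5509 km
11: √((0.0095·111.32)² + (-0.0013·68.19)²) = √(1.118391 + 0.007858) = 1.0612 km
Sorted: 11 (1.0612 km) < 3 (1.2985 km) < 7 (1.3468 km) < 9 (1.4308 km) < …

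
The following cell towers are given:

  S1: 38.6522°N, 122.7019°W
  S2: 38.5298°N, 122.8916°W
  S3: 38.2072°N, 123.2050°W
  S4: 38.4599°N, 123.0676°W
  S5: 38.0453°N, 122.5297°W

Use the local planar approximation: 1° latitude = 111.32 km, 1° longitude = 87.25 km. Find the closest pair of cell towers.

Pairwise distances:
S1–S2: √((-0.1224·111.32)² + (-0.1897·87.25)²) = √(185.656103 + 273.946359) = 21.4383 km
S1–S3: √((-0.4450·111.32)² + (-0.5031·87.25)²) = √(2453.953999 + 1926.812725) = 66.1874 km
S1–S4: √((-0.1923·111.32)² + (-0.3657·87.25)²) = √(458.252628 + 1018.077389) = 38.4230 km
S1–S5: √((-0.6069·111.32)² + (0.1722·87.25)²) = √(4564.368193 + 225.734098) = 69.2106 km
S2–S3: √((-0.3226·111.32)² + (-0.3134·87.25)²) = √(1289.659678 + 747.702539) = 45.1371 km
S2–S4: √((-0.0699·111.32)² + (-0.1760·87.25)²) = √(60.548132 + 235.806736) = 17.2150 km
S2–S5: √((-0.4845·111.32)² + (0.3619·87.25)²) = √(2908.934605 + 997.029567) = 62.4977 km
S3–S4: √((0.2527·111.32)² + (0.1374·87.25)²) = √(791.328631 + 143.715740) = 30.5785 km
S3–S5: √((-0.1619·111.32)² + (0.6753·87.25)²) = √(324.818004 + 3471.557562) = 61.6147 km
S4–S5: √((-0.4146·111.32)² + (0.5379·87.25)²) = √(2130.124516 + 2202.591505) = 65.8234 km
Closest pair: S2–S4 at 17.2150 km.

S2 and S4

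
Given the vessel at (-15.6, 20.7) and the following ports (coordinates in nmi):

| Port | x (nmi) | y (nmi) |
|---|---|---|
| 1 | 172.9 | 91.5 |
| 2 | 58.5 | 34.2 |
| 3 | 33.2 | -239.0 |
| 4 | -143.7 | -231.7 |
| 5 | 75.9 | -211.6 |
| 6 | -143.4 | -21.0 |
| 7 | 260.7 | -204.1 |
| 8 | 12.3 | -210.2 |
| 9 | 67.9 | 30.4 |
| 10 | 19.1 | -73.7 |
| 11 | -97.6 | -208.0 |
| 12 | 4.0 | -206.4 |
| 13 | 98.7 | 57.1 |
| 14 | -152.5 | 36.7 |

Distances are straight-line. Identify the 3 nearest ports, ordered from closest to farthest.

2, 9, 10

Distances from (-15.6, 20.7):
1: √((188.5)² + (70.8)²) = √(35532.250 + 5012.640) = 201.4 nmi
2: √((74.1)² + (13.5)²) = √(5490.810 + 182.250) = 75.3 nmi
3: √((48.8)² + (-259.7)²) = √(2381.440 + 67444.090) = 264.2 nmi
4: √((-128.1)² + (-252.4)²) = √(16409.610 + 63705.760) = 283.0 nmi
5: √((91.5)² + (-232.3)²) = √(8372.250 + 53963.290) = 249.7 nmi
6: √((-127.8)² + (-41.7)²) = √(16332.840 + 1738.890) = 134.4 nmi
7: √((276.3)² + (-224.8)²) = √(76341.690 + 50535.040) = 356.2 nmi
8: √((27.9)² + (-230.9)²) = √(778.410 + 53314.810) = 232.6 nmi
9: √((83.5)² + (9.7)²) = √(6972.250 + 94.090) = 84.1 nmi
10: √((34.7)² + (-94.4)²) = √(1204.090 + 8911.360) = 100.6 nmi
11: √((-82.0)² + (-228.7)²) = √(6724.000 + 52303.690) = 243.0 nmi
12: √((19.6)² + (-227.1)²) = √(384.160 + 51574.410) = 227.9 nmi
13: √((114.3)² + (36.4)²) = √(13064.490 + 1324.960) = 120.0 nmi
14: √((-136.9)² + (16.0)²) = √(18741.610 + 256.000) = 137.8 nmi
Sorted: 2 (75.3 nmi) < 9 (84.1 nmi) < 10 (100.6 nmi) < 13 (120.0 nmi) < 6 (134.4 nmi) < …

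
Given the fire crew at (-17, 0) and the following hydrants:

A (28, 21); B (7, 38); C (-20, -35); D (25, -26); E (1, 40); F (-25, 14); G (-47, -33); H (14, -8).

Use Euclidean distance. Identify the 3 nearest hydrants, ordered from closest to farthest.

Distances from (-17, 0):
A: 49.7
B: 44.9
C: 35.1
D: 49.4
E: 43.9
F: 16.1
G: 44.6
H: 32.0
Sorted: F (16.1) < H (32.0) < C (35.1) < E (43.9) < G (44.6) < …

F, H, C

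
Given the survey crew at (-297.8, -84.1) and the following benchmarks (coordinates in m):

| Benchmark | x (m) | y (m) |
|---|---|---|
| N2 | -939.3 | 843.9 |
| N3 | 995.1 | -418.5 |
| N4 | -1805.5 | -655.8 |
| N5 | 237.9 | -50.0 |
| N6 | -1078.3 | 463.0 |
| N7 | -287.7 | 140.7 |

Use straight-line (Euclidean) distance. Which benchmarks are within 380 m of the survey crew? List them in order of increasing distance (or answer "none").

N7

Distances from (-297.8, -84.1):
N2: √((-641.5)² + (928.0)²) = √(411522.250 + 861184.000) = 1128.1 m
N3: √((1292.9)² + (-334.4)²) = √(1671590.410 + 111823.360) = 1335.4 m
N4: √((-1507.7)² + (-571.7)²) = √(2273159.290 + 326840.890) = 1612.5 m
N5: √((535.7)² + (34.1)²) = √(286974.490 + 1162.810) = 536.8 m
N6: √((-780.5)² + (547.1)²) = √(609180.250 + 299318.410) = 953.2 m
N7: √((10.1)² + (224.8)²) = √(102.010 + 50535.040) = 225.0 m
Threshold 380 m: N7 (225.0 m) is within range.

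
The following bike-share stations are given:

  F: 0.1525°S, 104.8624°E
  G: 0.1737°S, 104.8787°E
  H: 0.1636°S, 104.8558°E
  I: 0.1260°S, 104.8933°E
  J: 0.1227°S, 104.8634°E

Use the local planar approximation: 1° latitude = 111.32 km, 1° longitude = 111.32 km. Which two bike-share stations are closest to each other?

F and H

Pairwise distances:
F–G: √((-0.0212·111.32)² + (0.0163·111.32)²) = √(5.569524 + 3.292468) = 2.9769 km
F–H: √((-0.0111·111.32)² + (-0.0066·111.32)²) = √(1.526836 + 0.539802) = 1.4376 km
F–I: √((0.0265·111.32)² + (0.0309·111.32)²) = √(8.702382 + 11.832141) = 4.5315 km
F–J: √((0.0298·111.32)² + (0.0010·111.32)²) = √(11.004718 + 0.012392) = 3.3192 km
G–H: √((0.0101·111.32)² + (-0.0229·111.32)²) = √(1.264122 + 6.498563) = 2.7862 km
G–I: √((0.0477·111.32)² + (0.0146·111.32)²) = √(28.195718 + 2.641509) = 5.5531 km
G–J: √((0.0510·111.32)² + (-0.0153·111.32)²) = √(32.231962 + 2.900877) = 5.9273 km
H–I: √((0.0376·111.32)² + (0.0375·111.32)²) = √(17.519515 + 17.426450) = 5.9115 km
H–J: √((0.0409·111.32)² + (0.0076·111.32)²) = √(20.729700 + 0.715770) = 4.6309 km
I–J: √((0.0033·111.32)² + (-0.0299·111.32)²) = √(0.134950 + 11.078699) = 3.3487 km
Closest pair: F–H at 1.4376 km.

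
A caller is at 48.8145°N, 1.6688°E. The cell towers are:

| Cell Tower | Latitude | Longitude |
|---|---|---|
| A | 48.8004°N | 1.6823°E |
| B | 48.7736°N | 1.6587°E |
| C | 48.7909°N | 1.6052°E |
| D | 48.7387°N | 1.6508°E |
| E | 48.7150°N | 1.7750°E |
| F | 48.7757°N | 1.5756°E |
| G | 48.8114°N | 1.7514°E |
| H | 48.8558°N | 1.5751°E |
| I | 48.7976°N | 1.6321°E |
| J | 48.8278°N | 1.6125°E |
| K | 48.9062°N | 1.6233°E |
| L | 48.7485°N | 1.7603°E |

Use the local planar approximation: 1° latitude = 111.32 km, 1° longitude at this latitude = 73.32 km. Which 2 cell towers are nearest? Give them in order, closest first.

Distances from 48.8145°N, 1.6688°E:
A: 1.8556 km
B: 4.6128 km
C: 5.3523 km
D: 8.5406 km
E: 13.5394 km
F: 8.0840 km
G: 6.0661 km
H: 8.2665 km
I: 3.2833 km
J: 4.3854 km
K: 10.7393 km
L: 9.9493 km
Sorted: A (1.8556 km) < I (3.2833 km) < J (4.3854 km) < B (4.6128 km) < …

A, I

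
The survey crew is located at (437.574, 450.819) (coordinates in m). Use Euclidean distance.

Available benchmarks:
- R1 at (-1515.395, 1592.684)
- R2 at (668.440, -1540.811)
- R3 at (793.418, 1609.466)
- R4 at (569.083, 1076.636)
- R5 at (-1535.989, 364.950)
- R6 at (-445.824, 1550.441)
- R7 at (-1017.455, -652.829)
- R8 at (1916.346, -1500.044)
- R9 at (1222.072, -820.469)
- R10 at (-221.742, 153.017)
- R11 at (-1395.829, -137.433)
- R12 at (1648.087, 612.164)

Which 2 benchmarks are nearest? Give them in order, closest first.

R4, R10

Distances from (437.574, 450.819):
R1: √((-1952.969)² + (1141.865)²) = √(3814087.91496 + 1303855.67822) = 2262.287 m
R2: √((230.866)² + (-1991.630)²) = √(53299.10996 + 3966590.05690) = 2004.966 m
R3: √((355.844)² + (1158.647)²) = √(126624.95234 + 1342462.87061) = 1212.059 m
R4: √((131.509)² + (625.817)²) = √(17294.61708 + 391646.91749) = 639.485 m
R5: √((-1973.563)² + (-85.869)²) = √(3894950.91497 + 7373.48516) = 1975.430 m
R6: √((-883.398)² + (1099.622)²) = √(780392.02640 + 1209168.54288) = 1410.518 m
R7: √((-1455.029)² + (-1103.648)²) = √(2117109.39084 + 1218038.90790) = 1826.239 m
R8: √((1478.772)² + (-1950.863)²) = √(2186766.62798 + 3805866.44477) = 2447.986 m
R9: √((784.498)² + (-1271.288)²) = √(615437.11200 + 1616173.17894) = 1493.858 m
R10: √((-659.316)² + (-297.802)²) = √(434697.58786 + 88686.03120) = 723.453 m
R11: √((-1833.403)² + (-588.252)²) = √(3361366.56041 + 346040.41550) = 1925.463 m
R12: √((1210.513)² + (161.345)²) = √(1465341.72317 + 26032.20902) = 1221.218 m
Sorted: R4 (639.485 m) < R10 (723.453 m) < R3 (1212.059 m) < R12 (1221.218 m) < …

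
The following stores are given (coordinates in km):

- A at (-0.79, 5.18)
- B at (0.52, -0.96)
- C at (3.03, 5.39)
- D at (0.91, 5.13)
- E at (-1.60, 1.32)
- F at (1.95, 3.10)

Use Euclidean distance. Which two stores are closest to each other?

A and D

Pairwise distances:
A–B: √((1.31)² + (-6.14)²) = √(1.7161 + 37.6996) = 6.28 km
A–C: √((3.82)² + (0.21)²) = √(14.5924 + 0.0441) = 3.83 km
A–D: √((1.70)² + (-0.05)²) = √(2.8900 + 0.0025) = 1.70 km
A–E: √((-0.81)² + (-3.86)²) = √(0.6561 + 14.8996) = 3.94 km
A–F: √((2.74)² + (-2.08)²) = √(7.5076 + 4.3264) = 3.44 km
B–C: √((2.51)² + (6.35)²) = √(6.3001 + 40.3225) = 6.83 km
B–D: √((0.39)² + (6.09)²) = √(0.1521 + 37.0881) = 6.10 km
B–E: √((-2.12)² + (2.28)²) = √(4.4944 + 5.1984) = 3.11 km
B–F: √((1.43)² + (4.06)²) = √(2.0449 + 16.4836) = 4.30 km
C–D: √((-2.12)² + (-0.26)²) = √(4.4944 + 0.0676) = 2.14 km
C–E: √((-4.63)² + (-4.07)²) = √(21.4369 + 16.5649) = 6.16 km
C–F: √((-1.08)² + (-2.29)²) = √(1.1664 + 5.2441) = 2.53 km
D–E: √((-2.51)² + (-3.81)²) = √(6.3001 + 14.5161) = 4.56 km
D–F: √((1.04)² + (-2.03)²) = √(1.0816 + 4.1209) = 2.28 km
E–F: √((3.55)² + (1.78)²) = √(12.6025 + 3.1684) = 3.97 km
Closest pair: A–D at 1.70 km.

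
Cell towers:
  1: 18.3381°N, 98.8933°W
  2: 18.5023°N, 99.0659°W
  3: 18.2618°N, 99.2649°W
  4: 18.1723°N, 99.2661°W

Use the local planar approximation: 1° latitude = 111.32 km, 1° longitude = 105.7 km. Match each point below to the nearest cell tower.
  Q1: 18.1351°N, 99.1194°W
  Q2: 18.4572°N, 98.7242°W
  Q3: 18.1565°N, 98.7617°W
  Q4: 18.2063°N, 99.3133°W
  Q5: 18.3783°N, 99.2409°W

Q1 at 18.1351°N, 99.1194°W:
  1: √((0.2030·111.32)² + (0.2261·105.7)²) = √(510.667796 + 571.151208) = 32.8910 km
  2: √((0.3672·111.32)² + (0.0535·105.7)²) = √(1670.904930 + 31.978460) = 41.2660 km
  3: √((0.1267·111.32)² + (-0.1455·105.7)²) = √(198.929699 + 236.524406) = 20.8675 km
  4: √((0.0372·111.32)² + (-0.1467·105.7)²) = √(17.148742 + 240.441928) = 16.0496 km
  → nearest: 4 (16.0496 km)
Q2 at 18.4572°N, 98.7242°W:
  1: √((-0.1191·111.32)² + (-0.1691·105.7)²) = √(175.780185 + 319.475229) = 22.2543 km
  2: √((0.0451·111.32)² + (-0.3417·105.7)²) = √(25.205742 + 1304.487531) = 36.4650 km
  3: √((-0.1954·111.32)² + (-0.5407·105.7)²) = √(473.146372 + 3266.349961) = 61.1514 km
  4: √((-0.2849·111.32)² + (-0.5419·105.7)²) = √(1005.845538 + 3280.864366) = 65.4730 km
  → nearest: 1 (22.2543 km)
Q3 at 18.1565°N, 98.7617°W:
  1: √((0.1816·111.32)² + (-0.1316·105.7)²) = √(408.675012 + 193.491438) = 24.5391 km
  2: √((0.3458·111.32)² + (-0.3042·105.7)²) = √(1481.823143 + 1033.875858) = 50.1567 km
  3: √((0.1053·111.32)² + (-0.5032·105.7)²) = √(137.405190 + 2828.988874) = 54.4646 km
  4: √((0.0158·111.32)² + (-0.5044·105.7)²) = √(3.093574 + 2842.497755) = 53.3441 km
  → nearest: 1 (24.5391 km)
Q4 at 18.2063°N, 99.3133°W:
  1: √((0.1318·111.32)² + (0.4200·105.7)²) = √(215.266880 + 1970.827236) = 46.7557 km
  2: √((0.2960·111.32)² + (0.2474·105.7)²) = √(1085.749949 + 683.831914) = 42.0664 km
  3: √((0.0555·111.32)² + (0.0484·105.7)²) = √(38.170897 + 26.172228) = 8.0214 km
  4: √((-0.0340·111.32)² + (0.0472·105.7)²) = √(14.325317 + 24.890520) = 6.2623 km
  → nearest: 4 (6.2623 km)
Q5 at 18.3783°N, 99.2409°W:
  1: √((-0.0402·111.32)² + (0.3476·105.7)²) = √(20.026198 + 1349.924595) = 37.0128 km
  2: √((0.1240·111.32)² + (0.1750·105.7)²) = √(190.541582 + 342.157506) = 23.0803 km
  3: √((-0.1165·111.32)² + (-0.0240·105.7)²) = √(168.189255 + 6.435354) = 13.2146 km
  4: √((-0.2060·111.32)² + (-0.0252·105.7)²) = √(525.872955 + 7.094978) = 23.0861 km
  → nearest: 3 (13.2146 km)

Q1→4; Q2→1; Q3→1; Q4→4; Q5→3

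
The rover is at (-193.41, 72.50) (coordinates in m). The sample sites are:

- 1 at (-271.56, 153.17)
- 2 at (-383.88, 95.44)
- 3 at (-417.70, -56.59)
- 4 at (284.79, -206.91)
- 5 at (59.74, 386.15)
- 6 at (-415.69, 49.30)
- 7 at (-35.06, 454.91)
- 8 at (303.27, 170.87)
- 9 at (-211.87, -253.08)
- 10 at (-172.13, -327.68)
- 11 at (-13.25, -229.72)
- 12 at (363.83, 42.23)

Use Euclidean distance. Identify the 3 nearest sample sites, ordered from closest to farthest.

1, 2, 6

Distances from (-193.41, 72.50):
1: 112.32 m
2: 191.85 m
3: 258.79 m
4: 553.85 m
5: 403.06 m
6: 223.49 m
7: 413.90 m
8: 506.33 m
9: 326.10 m
10: 400.75 m
11: 351.84 m
12: 558.06 m
Sorted: 1 (112.32 m) < 2 (191.85 m) < 6 (223.49 m) < 3 (258.79 m) < 9 (326.10 m) < …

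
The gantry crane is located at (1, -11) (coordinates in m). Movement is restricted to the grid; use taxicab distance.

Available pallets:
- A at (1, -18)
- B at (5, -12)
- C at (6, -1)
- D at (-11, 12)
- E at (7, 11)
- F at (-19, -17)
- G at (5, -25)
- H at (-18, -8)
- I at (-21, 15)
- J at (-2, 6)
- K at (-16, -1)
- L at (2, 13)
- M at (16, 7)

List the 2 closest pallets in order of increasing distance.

Distances from (1, -11):
A: |0| + |-7| = 0 + 7 = 7 m
B: |4| + |-1| = 4 + 1 = 5 m
C: |5| + |10| = 5 + 10 = 15 m
D: |-12| + |23| = 12 + 23 = 35 m
E: |6| + |22| = 6 + 22 = 28 m
F: |-20| + |-6| = 20 + 6 = 26 m
G: |4| + |-14| = 4 + 14 = 18 m
H: |-19| + |3| = 19 + 3 = 22 m
I: |-22| + |26| = 22 + 26 = 48 m
J: |-3| + |17| = 3 + 17 = 20 m
K: |-17| + |10| = 17 + 10 = 27 m
L: |1| + |24| = 1 + 24 = 25 m
M: |15| + |18| = 15 + 18 = 33 m
Sorted: B (5 m) < A (7 m) < C (15 m) < G (18 m) < …

B, A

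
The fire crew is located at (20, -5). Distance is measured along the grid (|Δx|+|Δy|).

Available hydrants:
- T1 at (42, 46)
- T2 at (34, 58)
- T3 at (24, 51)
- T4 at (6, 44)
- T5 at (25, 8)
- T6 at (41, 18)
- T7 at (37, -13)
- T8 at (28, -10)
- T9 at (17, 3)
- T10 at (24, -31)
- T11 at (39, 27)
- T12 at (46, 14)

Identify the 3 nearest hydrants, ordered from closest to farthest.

Distances from (20, -5):
T1: |22| + |51| = 22 + 51 = 73
T2: |14| + |63| = 14 + 63 = 77
T3: |4| + |56| = 4 + 56 = 60
T4: |-14| + |49| = 14 + 49 = 63
T5: |5| + |13| = 5 + 13 = 18
T6: |21| + |23| = 21 + 23 = 44
T7: |17| + |-8| = 17 + 8 = 25
T8: |8| + |-5| = 8 + 5 = 13
T9: |-3| + |8| = 3 + 8 = 11
T10: |4| + |-26| = 4 + 26 = 30
T11: |19| + |32| = 19 + 32 = 51
T12: |26| + |19| = 26 + 19 = 45
Sorted: T9 (11) < T8 (13) < T5 (18) < T7 (25) < T10 (30) < …

T9, T8, T5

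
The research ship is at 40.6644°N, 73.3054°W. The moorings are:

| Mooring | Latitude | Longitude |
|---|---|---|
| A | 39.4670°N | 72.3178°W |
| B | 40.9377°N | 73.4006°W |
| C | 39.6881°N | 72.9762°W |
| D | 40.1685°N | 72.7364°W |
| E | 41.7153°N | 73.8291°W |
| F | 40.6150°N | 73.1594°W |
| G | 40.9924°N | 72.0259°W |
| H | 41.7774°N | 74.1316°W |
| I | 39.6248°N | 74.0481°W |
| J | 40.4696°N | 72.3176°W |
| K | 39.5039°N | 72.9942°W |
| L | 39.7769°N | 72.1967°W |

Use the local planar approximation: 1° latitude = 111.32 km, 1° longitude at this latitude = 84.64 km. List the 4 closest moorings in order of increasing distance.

Distances from 40.6644°N, 73.3054°W:
A: 157.3366 km
B: 31.4727 km
C: 112.1967 km
D: 73.2587 km
E: 125.1022 km
F: 13.5258 km
G: 114.2865 km
H: 142.2714 km
I: 131.6992 km
J: 86.3738 km
K: 131.8448 km
L: 136.2599 km
Sorted: F (13.5258 km) < B (31.4727 km) < D (73.2587 km) < J (86.3738 km) < C (112.1967 km) < G (114.2865 km) < …

F, B, D, J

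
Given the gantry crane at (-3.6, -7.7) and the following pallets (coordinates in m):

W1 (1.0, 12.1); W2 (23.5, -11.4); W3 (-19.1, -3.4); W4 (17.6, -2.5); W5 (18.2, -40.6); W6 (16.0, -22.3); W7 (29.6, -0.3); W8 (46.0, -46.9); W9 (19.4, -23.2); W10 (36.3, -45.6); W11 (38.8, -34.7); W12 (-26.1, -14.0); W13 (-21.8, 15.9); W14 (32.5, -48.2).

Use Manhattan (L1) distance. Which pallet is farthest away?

Distances from (-3.6, -7.7):
W1: |4.6| + |19.8| = 4.6 + 19.8 = 24.4 m
W2: |27.1| + |-3.7| = 27.1 + 3.7 = 30.8 m
W3: |-15.5| + |4.3| = 15.5 + 4.3 = 19.8 m
W4: |21.2| + |5.2| = 21.2 + 5.2 = 26.4 m
W5: |21.8| + |-32.9| = 21.8 + 32.9 = 54.7 m
W6: |19.6| + |-14.6| = 19.6 + 14.6 = 34.2 m
W7: |33.2| + |7.4| = 33.2 + 7.4 = 40.6 m
W8: |49.6| + |-39.2| = 49.6 + 39.2 = 88.8 m
W9: |23.0| + |-15.5| = 23.0 + 15.5 = 38.5 m
W10: |39.9| + |-37.9| = 39.9 + 37.9 = 77.8 m
W11: |42.4| + |-27.0| = 42.4 + 27.0 = 69.4 m
W12: |-22.5| + |-6.3| = 22.5 + 6.3 = 28.8 m
W13: |-18.2| + |23.6| = 18.2 + 23.6 = 41.8 m
W14: |36.1| + |-40.5| = 36.1 + 40.5 = 76.6 m
Maximum: W8 at 88.8 m.

W8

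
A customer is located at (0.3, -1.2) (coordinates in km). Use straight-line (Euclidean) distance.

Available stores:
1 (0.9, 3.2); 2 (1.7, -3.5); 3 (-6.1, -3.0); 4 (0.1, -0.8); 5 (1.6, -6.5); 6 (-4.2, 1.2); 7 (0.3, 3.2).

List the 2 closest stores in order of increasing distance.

Distances from (0.3, -1.2):
1: √((0.6)² + (4.4)²) = √(0.3600 + 19.3600) = 4.44 km
2: √((1.4)² + (-2.3)²) = √(1.9600 + 5.2900) = 2.69 km
3: √((-6.4)² + (-1.8)²) = √(40.9600 + 3.2400) = 6.65 km
4: √((-0.2)² + (0.4)²) = √(0.0400 + 0.1600) = 0.45 km
5: √((1.3)² + (-5.3)²) = √(1.6900 + 28.0900) = 5.46 km
6: √((-4.5)² + (2.4)²) = √(20.2500 + 5.7600) = 5.10 km
7: √((0.0)² + (4.4)²) = √(0.0000 + 19.3600) = 4.40 km
Sorted: 4 (0.45 km) < 2 (2.69 km) < 7 (4.40 km) < 1 (4.44 km) < …

4, 2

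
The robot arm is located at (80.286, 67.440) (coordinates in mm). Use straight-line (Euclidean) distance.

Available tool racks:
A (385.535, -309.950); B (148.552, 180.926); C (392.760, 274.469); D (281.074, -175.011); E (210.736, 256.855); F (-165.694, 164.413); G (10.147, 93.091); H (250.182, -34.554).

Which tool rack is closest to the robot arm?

G

Distances from (80.286, 67.440):
A: √((305.249)² + (-377.390)²) = √(93176.95200 + 142423.21210) = 485.387 mm
B: √((68.266)² + (113.486)²) = √(4660.24676 + 12879.07220) = 132.436 mm
C: √((312.474)² + (207.029)²) = √(97640.00068 + 42861.00684) = 374.835 mm
D: √((200.788)² + (-242.451)²) = √(40315.82094 + 58782.48740) = 314.799 mm
E: √((130.450)² + (189.415)²) = √(17017.20250 + 35878.04223) = 229.990 mm
F: √((-245.980)² + (96.973)²) = √(60506.16040 + 9403.76273) = 264.405 mm
G: √((-70.139)² + (25.651)²) = √(4919.47932 + 657.97380) = 74.682 mm
H: √((169.896)² + (-101.994)²) = √(28864.65082 + 10402.77604) = 198.160 mm
Minimum: G at 74.682 mm.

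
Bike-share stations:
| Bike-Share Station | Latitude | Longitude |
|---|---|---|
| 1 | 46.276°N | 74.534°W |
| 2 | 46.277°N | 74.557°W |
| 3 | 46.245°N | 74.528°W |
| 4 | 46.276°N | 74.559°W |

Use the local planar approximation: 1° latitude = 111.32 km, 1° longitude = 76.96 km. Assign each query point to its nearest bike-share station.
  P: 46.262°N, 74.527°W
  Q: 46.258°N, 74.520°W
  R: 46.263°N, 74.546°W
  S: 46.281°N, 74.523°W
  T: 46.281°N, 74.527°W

P at 46.262°N, 74.527°W:
  1: √((0.014·111.32)² + (-0.007·76.96)²) = √(2.42886 + 0.29022) = 1.649 km
  2: √((0.015·111.32)² + (-0.030·76.96)²) = √(2.78823 + 5.33056) = 2.849 km
  3: √((-0.017·111.32)² + (-0.001·76.96)²) = √(3.58133 + 0.00592) = 1.894 km
  4: √((0.014·111.32)² + (-0.032·76.96)²) = √(2.42886 + 6.06499) = 2.914 km
  → nearest: 1 (1.649 km)
Q at 46.258°N, 74.520°W:
  1: √((0.018·111.32)² + (-0.014·76.96)²) = √(4.01505 + 1.16088) = 2.275 km
  2: √((0.019·111.32)² + (-0.037·76.96)²) = √(4.47356 + 8.10837) = 3.547 km
  3: √((-0.013·111.32)² + (-0.008·76.96)²) = √(2.09427 + 0.37906) = 1.573 km
  4: √((0.018·111.32)² + (-0.039·76.96)²) = √(4.01505 + 9.00864) = 3.609 km
  → nearest: 3 (1.573 km)
R at 46.263°N, 74.546°W:
  1: √((0.013·111.32)² + (0.012·76.96)²) = √(2.09427 + 0.85289) = 1.717 km
  2: √((0.014·111.32)² + (-0.011·76.96)²) = √(2.42886 + 0.71666) = 1.774 km
  3: √((-0.018·111.32)² + (0.018·76.96)²) = √(4.01505 + 1.91900) = 2.436 km
  4: √((0.013·111.32)² + (-0.013·76.96)²) = √(2.09427 + 1.00096) = 1.759 km
  → nearest: 1 (1.717 km)
S at 46.281°N, 74.523°W:
  1: √((-0.005·111.32)² + (-0.011·76.96)²) = √(0.30980 + 0.71666) = 1.013 km
  2: √((-0.004·111.32)² + (-0.034·76.96)²) = √(0.19827 + 6.84680) = 2.654 km
  3: √((-0.036·111.32)² + (-0.005·76.96)²) = √(16.06022 + 0.14807) = 4.026 km
  4: √((-0.005·111.32)² + (-0.036·76.96)²) = √(0.30980 + 7.67600) = 2.826 km
  → nearest: 1 (1.013 km)
T at 46.281°N, 74.527°W:
  1: √((-0.005·111.32)² + (-0.007·76.96)²) = √(0.30980 + 0.29022) = 0.775 km
  2: √((-0.004·111.32)² + (-0.030·76.96)²) = √(0.19827 + 5.33056) = 2.351 km
  3: √((-0.036·111.32)² + (-0.001·76.96)²) = √(16.06022 + 0.00592) = 4.008 km
  4: √((-0.005·111.32)² + (-0.032·76.96)²) = √(0.30980 + 6.06499) = 2.525 km
  → nearest: 1 (0.775 km)

P→1; Q→3; R→1; S→1; T→1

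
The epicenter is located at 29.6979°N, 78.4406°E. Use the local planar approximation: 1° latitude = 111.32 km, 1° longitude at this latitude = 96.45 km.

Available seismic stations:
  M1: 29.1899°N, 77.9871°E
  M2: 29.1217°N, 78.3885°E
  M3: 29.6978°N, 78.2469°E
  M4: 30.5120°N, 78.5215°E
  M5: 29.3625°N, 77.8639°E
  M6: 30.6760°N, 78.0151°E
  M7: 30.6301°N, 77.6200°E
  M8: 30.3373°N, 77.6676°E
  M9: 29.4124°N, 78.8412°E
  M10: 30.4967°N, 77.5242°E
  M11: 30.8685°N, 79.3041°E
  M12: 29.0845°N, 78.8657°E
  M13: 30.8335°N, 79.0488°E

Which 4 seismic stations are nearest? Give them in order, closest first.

Distances from 29.6979°N, 78.4406°E:
M1: √((-0.5080·111.32)² + (-0.4535·96.45)²) = √(3197.965836 + 1913.194161) = 71.4924 km
M2: √((-0.5762·111.32)² + (-0.0521·96.45)²) = √(4114.271082 + 25.251077) = 64.3391 km
M3: √((-0.0001·111.32)² + (-0.1937·96.45)²) = √(0.000124 + 349.030762) = 18.6824 km
M4: √((0.8141·111.32)² + (0.0809·96.45)²) = √(8213.001550 + 60.883766) = 90.9609 km
M5: √((-0.3354·111.32)² + (-0.5767·96.45)²) = √(1394.031258 + 3093.886424) = 66.9919 km
M6: √((0.9781·111.32)² + (-0.4255·96.45)²) = √(11855.309958 + 1684.238508) = 116.3596 km
M7: √((0.9322·111.32)² + (-0.8206·96.45)²) = √(10768.732586 + 6264.227031) = 130.5104 km
M8: √((0.6394·111.32)² + (-0.7730·96.45)²) = √(5066.308823 + 5558.574769) = 103.0771 km
M9: √((-0.2855·111.32)² + (0.4006·96.45)²) = √(1010.086625 + 1492.884998) = 50.0297 km
M10: √((0.7988·111.32)² + (-0.9164·96.45)²) = √(7907.196067 + 7812.222879) = 125.3771 km
M11: √((1.1706·111.32)² + (0.8635·96.45)²) = √(16981.006760 + 6936.320433) = 154.6523 km
M12: √((-0.6134·111.32)² + (0.4251·96.45)²) = √(4662.662047 + 1681.073391) = 79.6476 km
M13: √((1.1356·111.32)² + (0.6082·96.45)²) = √(15980.750202 + 3441.100016) = 139.3623 km
Sorted: M3 (18.6824 km) < M9 (50.0297 km) < M2 (64.3391 km) < M5 (66.9919 km) < M1 (71.4924 km) < M12 (79.6476 km) < …

M3, M9, M2, M5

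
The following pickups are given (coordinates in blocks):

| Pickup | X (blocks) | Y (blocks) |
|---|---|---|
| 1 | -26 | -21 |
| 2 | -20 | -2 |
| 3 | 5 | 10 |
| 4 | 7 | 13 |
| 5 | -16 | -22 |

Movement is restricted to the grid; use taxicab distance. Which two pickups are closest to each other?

Pairwise distances:
1–2: |6| + |19| = 6 + 19 = 25 blocks
1–3: |31| + |31| = 31 + 31 = 62 blocks
1–4: |33| + |34| = 33 + 34 = 67 blocks
1–5: |10| + |-1| = 10 + 1 = 11 blocks
2–3: |25| + |12| = 25 + 12 = 37 blocks
2–4: |27| + |15| = 27 + 15 = 42 blocks
2–5: |4| + |-20| = 4 + 20 = 24 blocks
3–4: |2| + |3| = 2 + 3 = 5 blocks
3–5: |-21| + |-32| = 21 + 32 = 53 blocks
4–5: |-23| + |-35| = 23 + 35 = 58 blocks
Closest pair: 3–4 at 5 blocks.

3 and 4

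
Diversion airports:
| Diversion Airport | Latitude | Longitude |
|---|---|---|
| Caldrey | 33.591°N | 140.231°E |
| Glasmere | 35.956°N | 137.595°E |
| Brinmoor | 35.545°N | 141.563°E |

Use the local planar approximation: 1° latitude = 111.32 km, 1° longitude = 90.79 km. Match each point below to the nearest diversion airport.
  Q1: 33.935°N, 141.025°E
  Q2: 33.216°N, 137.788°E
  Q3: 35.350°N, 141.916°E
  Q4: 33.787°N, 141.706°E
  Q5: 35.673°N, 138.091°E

Q1 at 33.935°N, 141.025°E:
  Caldrey: √((-0.344·111.32)² + (-0.794·90.79)²) = √(1466.43656 + 5196.57305) = 81.627 km
  Glasmere: √((2.021·111.32)² + (-3.430·90.79)²) = √(50614.97450 + 96976.00125) = 384.176 km
  Brinmoor: √((1.610·111.32)² + (0.538·90.79)²) = √(32121.67232 + 2385.83598) = 185.762 km
  → nearest: Caldrey (81.627 km)
Q2 at 33.216°N, 137.788°E:
  Caldrey: √((0.375·111.32)² + (2.443·90.79)²) = √(1742.64502 + 49195.22669) = 225.694 km
  Glasmere: √((2.740·111.32)² + (-0.193·90.79)²) = √(93035.24828 + 307.03695) = 305.520 km
  Brinmoor: √((2.329·111.32)² + (3.775·90.79)²) = √(67217.96688 + 117465.39519) = 429.748 km
  → nearest: Caldrey (225.694 km)
Q3 at 35.350°N, 141.916°E:
  Caldrey: √((-1.759·111.32)² + (-1.685·90.79)²) = √(38342.29235 + 23403.23226) = 248.486 km
  Glasmere: √((0.606·111.32)² + (-4.321·90.79)²) = √(4550.84081 + 153902.10673) = 398.061 km
  Brinmoor: √((0.195·111.32)² + (-0.353·90.79)²) = √(471.21121 + 1027.13007) = 38.708 km
  → nearest: Brinmoor (38.708 km)
Q4 at 33.787°N, 141.706°E:
  Caldrey: √((-0.196·111.32)² + (-1.475·90.79)²) = √(476.05654 + 17933.29418) = 135.681 km
  Glasmere: √((2.169·111.32)² + (-4.111·90.79)²) = √(58299.58984 + 139306.37324) = 444.529 km
  Brinmoor: √((1.758·111.32)² + (-0.143·90.79)²) = √(38298.70918 + 168.55751) = 196.131 km
  → nearest: Caldrey (135.681 km)
Q5 at 35.673°N, 138.091°E:
  Caldrey: √((-2.082·111.32)² + (2.140·90.79)²) = √(53716.51707 + 37748.83725) = 302.432 km
  Glasmere: √((0.283·111.32)² + (-0.496·90.79)²) = √(992.47429 + 2027.86661) = 54.958 km
  Brinmoor: √((-0.128·111.32)² + (3.472·90.79)²) = √(203.03286 + 99365.46408) = 315.545 km
  → nearest: Glasmere (54.958 km)

Q1→Caldrey; Q2→Caldrey; Q3→Brinmoor; Q4→Caldrey; Q5→Glasmere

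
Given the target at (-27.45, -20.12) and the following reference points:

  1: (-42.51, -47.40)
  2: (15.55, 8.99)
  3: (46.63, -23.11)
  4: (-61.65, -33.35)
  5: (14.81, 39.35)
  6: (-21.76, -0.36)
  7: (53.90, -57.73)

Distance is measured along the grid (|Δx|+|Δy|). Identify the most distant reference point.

7

Distances from (-27.45, -20.12):
1: |-15.06| + |-27.28| = 15.06 + 27.28 = 42.34
2: |43.00| + |29.11| = 43.00 + 29.11 = 72.11
3: |74.08| + |-2.99| = 74.08 + 2.99 = 77.07
4: |-34.20| + |-13.23| = 34.20 + 13.23 = 47.43
5: |42.26| + |59.47| = 42.26 + 59.47 = 101.73
6: |5.69| + |19.76| = 5.69 + 19.76 = 25.45
7: |81.35| + |-37.61| = 81.35 + 37.61 = 118.96
Maximum: 7 at 118.96.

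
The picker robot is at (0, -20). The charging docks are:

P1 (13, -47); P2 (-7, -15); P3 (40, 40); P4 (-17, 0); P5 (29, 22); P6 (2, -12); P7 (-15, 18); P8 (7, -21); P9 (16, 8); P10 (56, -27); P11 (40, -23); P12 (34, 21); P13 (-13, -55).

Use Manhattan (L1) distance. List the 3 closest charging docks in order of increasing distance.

Distances from (0, -20):
P1: |13| + |-27| = 13 + 27 = 40
P2: |-7| + |5| = 7 + 5 = 12
P3: |40| + |60| = 40 + 60 = 100
P4: |-17| + |20| = 17 + 20 = 37
P5: |29| + |42| = 29 + 42 = 71
P6: |2| + |8| = 2 + 8 = 10
P7: |-15| + |38| = 15 + 38 = 53
P8: |7| + |-1| = 7 + 1 = 8
P9: |16| + |28| = 16 + 28 = 44
P10: |56| + |-7| = 56 + 7 = 63
P11: |40| + |-3| = 40 + 3 = 43
P12: |34| + |41| = 34 + 41 = 75
P13: |-13| + |-35| = 13 + 35 = 48
Sorted: P8 (8) < P6 (10) < P2 (12) < P4 (37) < P1 (40) < …

P8, P6, P2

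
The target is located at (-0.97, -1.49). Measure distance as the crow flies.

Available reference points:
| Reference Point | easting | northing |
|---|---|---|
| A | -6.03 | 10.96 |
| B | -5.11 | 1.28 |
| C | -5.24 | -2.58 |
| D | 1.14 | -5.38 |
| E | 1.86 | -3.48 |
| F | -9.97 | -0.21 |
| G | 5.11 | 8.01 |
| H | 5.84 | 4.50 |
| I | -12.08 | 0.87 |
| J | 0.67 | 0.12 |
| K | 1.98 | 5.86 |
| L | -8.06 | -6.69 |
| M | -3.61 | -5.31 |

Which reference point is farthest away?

A

Distances from (-0.97, -1.49):
A: 13.44
B: 4.98
C: 4.41
D: 4.43
E: 3.46
F: 9.09
G: 11.28
H: 9.07
I: 11.36
J: 2.30
K: 7.92
L: 8.79
M: 4.64
Maximum: A at 13.44.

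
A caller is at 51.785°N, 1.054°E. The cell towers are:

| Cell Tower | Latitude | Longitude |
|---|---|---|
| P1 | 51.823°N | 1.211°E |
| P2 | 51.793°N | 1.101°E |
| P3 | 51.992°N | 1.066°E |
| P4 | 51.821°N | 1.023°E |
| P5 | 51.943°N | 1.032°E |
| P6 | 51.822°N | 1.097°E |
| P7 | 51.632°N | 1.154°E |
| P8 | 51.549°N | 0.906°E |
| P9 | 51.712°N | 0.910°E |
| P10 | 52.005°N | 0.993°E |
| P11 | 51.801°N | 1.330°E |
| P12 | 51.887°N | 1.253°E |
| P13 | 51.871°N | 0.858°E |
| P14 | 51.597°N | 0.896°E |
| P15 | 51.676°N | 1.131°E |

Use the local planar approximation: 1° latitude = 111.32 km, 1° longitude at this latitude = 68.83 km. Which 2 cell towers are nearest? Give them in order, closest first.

P2, P4

Distances from 51.785°N, 1.054°E:
P1: √((0.038·111.32)² + (0.157·68.83)²) = √(17.89425 + 116.77634) = 11.605 km
P2: √((0.008·111.32)² + (0.047·68.83)²) = √(0.79310 + 10.46529) = 3.355 km
P3: √((0.207·111.32)² + (0.012·68.83)²) = √(530.99091 + 0.68221) = 23.058 km
P4: √((0.036·111.32)² + (-0.031·68.83)²) = √(16.06022 + 4.55280) = 4.540 km
P5: √((0.158·111.32)² + (-0.022·68.83)²) = √(309.35744 + 2.29298) = 17.654 km
P6: √((0.037·111.32)² + (0.043·68.83)²) = √(16.96484 + 8.75976) = 5.072 km
P7: √((-0.153·111.32)² + (0.100·68.83)²) = √(290.08766 + 47.37569) = 18.370 km
P8: √((-0.236·111.32)² + (-0.148·68.83)²) = √(690.19276 + 103.77171) = 28.177 km
P9: √((-0.073·111.32)² + (-0.144·68.83)²) = √(66.03773 + 98.23823) = 12.817 km
P10: √((0.220·111.32)² + (-0.061·68.83)²) = √(599.77969 + 17.62849) = 24.848 km
P11: √((0.016·111.32)² + (0.276·68.83)²) = √(3.17239 + 360.88905) = 19.080 km
P12: √((0.102·111.32)² + (0.199·68.83)²) = √(128.92785 + 187.61247) = 17.792 km
P13: √((0.086·111.32)² + (-0.196·68.83)²) = √(91.65229 + 181.99845) = 16.542 km
P14: √((-0.188·111.32)² + (-0.158·68.83)²) = √(437.98788 + 118.26867) = 23.585 km
P15: √((-0.109·111.32)² + (0.077·68.83)²) = √(147.23104 + 28.08905) = 13.241 km
Sorted: P2 (3.355 km) < P4 (4.540 km) < P6 (5.072 km) < P1 (11.605 km) < …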